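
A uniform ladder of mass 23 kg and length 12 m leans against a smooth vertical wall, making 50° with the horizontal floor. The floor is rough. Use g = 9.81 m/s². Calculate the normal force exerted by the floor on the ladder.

N_floor ≈ 226 N

ΣF_y = 0: N_floor = 23×9.81 = 225.63 N.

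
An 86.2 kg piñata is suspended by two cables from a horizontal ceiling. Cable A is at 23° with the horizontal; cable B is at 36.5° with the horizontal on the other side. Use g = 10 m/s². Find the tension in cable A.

T_A ≈ 804 N

Weight W = 86.2 × 10 = 862 N acts straight down.
Horizontal: T_A cos 23° = T_B cos 36.5°  →  T_B = 1.145 T_A.
Vertical: T_A sin 23° + T_B sin 36.5° = 862.
Substituting the horizontal relation into the vertical equation gives 1.072 T_A = 862, so T_A = 804.2 N.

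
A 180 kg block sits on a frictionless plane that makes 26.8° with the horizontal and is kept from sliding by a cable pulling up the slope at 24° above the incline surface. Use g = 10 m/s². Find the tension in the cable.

Take axes along and perpendicular to the incline. Weight components: W sin 26.8° = 811.6 N down-slope, W cos 26.8° = 1607 N into the surface.
Along incline: T cos 24° = W sin 26.8° → T = 888.4 N.
Perpendicular: N = W cos 26.8° − T sin 24° = 1245 N.

T ≈ 888 N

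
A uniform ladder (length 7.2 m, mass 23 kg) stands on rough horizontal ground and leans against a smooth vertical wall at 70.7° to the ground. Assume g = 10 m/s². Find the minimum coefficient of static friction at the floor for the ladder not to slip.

μ_min ≈ 0.175

ΣF_y = 0: N_floor = 23×10 = 230 N.
Torques about the foot: N_wall · 7.2 sin 70.7° = 23×10×3.6 cos 70.7° → N_wall = 40.272 N.
ΣF_x = 0: f_floor = N_wall = 40.272 N.
μ_min = f_floor / N_floor = 40.272 / 230 = 0.1751.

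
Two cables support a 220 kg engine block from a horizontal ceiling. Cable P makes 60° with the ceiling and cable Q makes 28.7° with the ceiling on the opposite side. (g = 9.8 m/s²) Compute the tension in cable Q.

T_Q ≈ 1080 N

Weight W = 220 × 9.8 = 2156 N acts straight down.
Horizontal: T_P cos 60° = T_Q cos 28.7°  →  T_P = 1.754 T_Q.
Vertical: T_P sin 60° + T_Q sin 28.7° = 2156.
Substituting the horizontal relation into the vertical equation gives 1.999 T_Q = 2156, so T_Q = 1078 N.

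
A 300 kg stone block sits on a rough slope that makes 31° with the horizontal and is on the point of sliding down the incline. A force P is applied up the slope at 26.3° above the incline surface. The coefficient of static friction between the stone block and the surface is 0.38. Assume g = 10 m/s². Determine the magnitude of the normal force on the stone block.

N ≈ 2230 N

On the verge of sliding down the incline, friction equals μN and acts up the slope.
Perpendicular: N + P sin 26.3° = W cos 31° = 2572 N.
Along incline: P cos 26.3° + μN = W sin 31° with W sin 31° = 1545 N.
Solving the pair for P and N: P = 780 N, N = 2226 N (and f = μN = 845.8 N).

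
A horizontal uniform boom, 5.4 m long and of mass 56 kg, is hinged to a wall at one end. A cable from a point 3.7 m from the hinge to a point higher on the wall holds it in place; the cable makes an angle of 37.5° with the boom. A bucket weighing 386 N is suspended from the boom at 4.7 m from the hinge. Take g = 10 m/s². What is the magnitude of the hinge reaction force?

Take torques about the hinge: T sin 37.5° · 3.7 = 56×10×2.7 + 386×4.7 = 3326.2 N·m.
So T = 3326.2 / (0.6088 × 3.7) = 1476.7 N.
ΣF_x = 0: H_x = T cos 37.5° = 1171.6 N.
ΣF_y = 0: H_y = (56×10 + 386) − T sin 37.5° = 946 − 898.97 = 47.027 N.
|H| = √(H_x² + H_y²) = √((1171.6)² + (47.027)²) = 1172.5 N.

|H| ≈ 1170 N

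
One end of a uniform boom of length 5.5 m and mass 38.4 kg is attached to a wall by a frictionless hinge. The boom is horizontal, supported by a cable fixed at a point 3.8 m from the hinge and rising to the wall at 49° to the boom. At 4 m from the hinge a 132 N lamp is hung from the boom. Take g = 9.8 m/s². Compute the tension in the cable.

T ≈ 545 N

Take torques about the hinge: T sin 49° · 3.8 = 38.4×9.8×2.75 + 132×4 = 1562.9 N·m.
So T = 1562.9 / (0.7547 × 3.8) = 544.96 N.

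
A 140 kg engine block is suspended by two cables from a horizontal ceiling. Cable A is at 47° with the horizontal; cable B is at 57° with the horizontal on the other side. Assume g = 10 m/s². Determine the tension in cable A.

Weight W = 140 × 10 = 1400 N acts straight down.
Horizontal: T_A cos 47° = T_B cos 57°  →  T_B = 1.252 T_A.
Vertical: T_A sin 47° + T_B sin 57° = 1400.
Substituting the horizontal relation into the vertical equation gives 1.782 T_A = 1400, so T_A = 785.8 N.

T_A ≈ 786 N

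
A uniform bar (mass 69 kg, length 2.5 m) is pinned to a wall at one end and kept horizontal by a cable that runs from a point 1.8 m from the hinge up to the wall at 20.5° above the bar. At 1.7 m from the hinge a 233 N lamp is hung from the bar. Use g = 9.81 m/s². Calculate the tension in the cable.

Take torques about the hinge: T sin 20.5° · 1.8 = 69×9.81×1.25 + 233×1.7 = 1242.2 N·m.
So T = 1242.2 / (0.3502 × 1.8) = 1970.6 N.

T ≈ 1970 N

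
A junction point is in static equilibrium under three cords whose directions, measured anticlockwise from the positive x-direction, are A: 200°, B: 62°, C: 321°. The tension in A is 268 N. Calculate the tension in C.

Resolve: ΣF_x = 268 cos 200° + T_B cos 62° + T_C cos 321° = 0.
        ΣF_y = 268 sin 200° + T_B sin 62° + T_C sin 321° = 0.
The known terms sum to (-251.8, -91.66) N, so 0.4695 T_B + 0.7771 T_C = 251.8 and 0.8829 T_B − 0.6293 T_C = 91.66.
Solving simultaneously: T_B = 234 N, T_C = 182.7 N.

T_C ≈ 183 N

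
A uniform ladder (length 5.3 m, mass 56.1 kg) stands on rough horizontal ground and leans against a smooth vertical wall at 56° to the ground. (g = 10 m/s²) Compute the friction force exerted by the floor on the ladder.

Torques about the foot: N_wall · 5.3 sin 56° = 56.1×10×2.65 cos 56° → N_wall = 189.2 N.
ΣF_x = 0: f_floor = N_wall = 189.2 N.

f ≈ 189 N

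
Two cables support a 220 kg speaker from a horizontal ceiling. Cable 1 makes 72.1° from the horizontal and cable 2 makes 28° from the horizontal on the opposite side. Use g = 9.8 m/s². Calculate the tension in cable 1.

T_1 ≈ 1930 N

Weight W = 220 × 9.8 = 2156 N acts straight down.
Horizontal: T_1 cos 72.1° = T_2 cos 28°  →  T_2 = 0.3481 T_1.
Vertical: T_1 sin 72.1° + T_2 sin 28° = 2156.
Substituting the horizontal relation into the vertical equation gives 1.115 T_1 = 2156, so T_1 = 1934 N.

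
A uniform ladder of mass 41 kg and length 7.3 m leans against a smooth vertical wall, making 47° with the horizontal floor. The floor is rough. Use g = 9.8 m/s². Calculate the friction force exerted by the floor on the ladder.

Torques about the foot: N_wall · 7.3 sin 47° = 41×9.8×3.65 cos 47° → N_wall = 187.34 N.
ΣF_x = 0: f_floor = N_wall = 187.34 N.

f ≈ 187 N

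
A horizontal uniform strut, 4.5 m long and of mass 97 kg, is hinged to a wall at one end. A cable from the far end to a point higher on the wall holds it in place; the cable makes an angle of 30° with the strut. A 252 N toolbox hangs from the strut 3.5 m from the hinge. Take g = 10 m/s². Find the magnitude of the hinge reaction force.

Take torques about the hinge: T sin 30° · 4.5 = 97×10×2.25 + 252×3.5 = 3064.5 N·m.
So T = 3064.5 / (0.5000 × 4.5) = 1362 N.
ΣF_x = 0: H_x = T cos 30° = 1179.5 N.
ΣF_y = 0: H_y = (97×10 + 252) − T sin 30° = 1222 − 681 = 541 N.
|H| = √(H_x² + H_y²) = √((1179.5)² + (541)²) = 1297.7 N.

|H| ≈ 1300 N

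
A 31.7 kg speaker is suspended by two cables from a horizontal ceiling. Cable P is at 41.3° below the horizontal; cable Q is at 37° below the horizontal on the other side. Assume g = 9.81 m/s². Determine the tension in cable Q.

Weight W = 31.7 × 9.81 = 311 N acts straight down.
Horizontal: T_P cos 41.3° = T_Q cos 37°  →  T_P = 1.063 T_Q.
Vertical: T_P sin 41.3° + T_Q sin 37° = 311.
Substituting the horizontal relation into the vertical equation gives 1.303 T_Q = 311, so T_Q = 238.6 N.

T_Q ≈ 239 N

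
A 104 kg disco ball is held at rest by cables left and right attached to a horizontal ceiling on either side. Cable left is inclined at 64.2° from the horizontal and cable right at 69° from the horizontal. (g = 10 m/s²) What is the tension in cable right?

T_right ≈ 621 N

Weight W = 104 × 10 = 1040 N acts straight down.
Horizontal: T_left cos 64.2° = T_right cos 69°  →  T_left = 0.8234 T_right.
Vertical: T_left sin 64.2° + T_right sin 69° = 1040.
Substituting the horizontal relation into the vertical equation gives 1.675 T_right = 1040, so T_right = 620.9 N.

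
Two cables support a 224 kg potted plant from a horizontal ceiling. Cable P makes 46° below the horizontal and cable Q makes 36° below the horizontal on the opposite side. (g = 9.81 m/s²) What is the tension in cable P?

T_P ≈ 1800 N

Weight W = 224 × 9.81 = 2197 N acts straight down.
Horizontal: T_P cos 46° = T_Q cos 36°  →  T_Q = 0.8586 T_P.
Vertical: T_P sin 46° + T_Q sin 36° = 2197.
Substituting the horizontal relation into the vertical equation gives 1.224 T_P = 2197, so T_P = 1795 N.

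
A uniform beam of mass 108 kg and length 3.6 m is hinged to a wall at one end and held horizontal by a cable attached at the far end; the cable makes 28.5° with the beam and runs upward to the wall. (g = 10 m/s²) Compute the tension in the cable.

Take torques about the hinge: T sin 28.5° · 3.6 = 108×10×1.8 = 1944 N·m.
So T = 1944 / (0.4772 × 3.6) = 1131.7 N.

T ≈ 1130 N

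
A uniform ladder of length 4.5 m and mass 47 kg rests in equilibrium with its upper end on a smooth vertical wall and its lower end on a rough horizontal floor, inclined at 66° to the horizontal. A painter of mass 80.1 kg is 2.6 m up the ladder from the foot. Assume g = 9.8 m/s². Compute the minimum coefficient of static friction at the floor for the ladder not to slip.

μ_min ≈ 0.244

ΣF_y = 0: N_floor = 47×9.8 + 80.1×9.8 = 1245.6 N.
Torques about the foot: N_wall · 4.5 sin 66° = 47×9.8×2.25 cos 66° + 80.1×9.8×2.6 cos 66° → N_wall = 304.47 N.
ΣF_x = 0: f_floor = N_wall = 304.47 N.
μ_min = f_floor / N_floor = 304.47 / 1245.6 = 0.2444.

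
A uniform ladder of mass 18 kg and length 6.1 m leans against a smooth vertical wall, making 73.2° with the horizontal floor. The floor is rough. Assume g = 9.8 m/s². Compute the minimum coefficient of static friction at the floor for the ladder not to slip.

μ_min ≈ 0.151

ΣF_y = 0: N_floor = 18×9.8 = 176.4 N.
Torques about the foot: N_wall · 6.1 sin 73.2° = 18×9.8×3.05 cos 73.2° → N_wall = 26.629 N.
ΣF_x = 0: f_floor = N_wall = 26.629 N.
μ_min = f_floor / N_floor = 26.629 / 176.4 = 0.151.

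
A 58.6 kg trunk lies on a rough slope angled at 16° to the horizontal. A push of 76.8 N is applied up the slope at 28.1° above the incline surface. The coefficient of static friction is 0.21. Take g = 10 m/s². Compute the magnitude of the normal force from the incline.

N ≈ 527 N

Axes along / perpendicular to the incline. W sin 16° = 161.5 N down-slope; W cos 16° = 563.3 N into the surface.
Perpendicular: N = W cos 16° − P sin 28.1° = 563.3 − 36.17 = 527.1 N.
Along incline: P cos 28.1° + f = W sin 16° (friction acts up-slope) → f = 161.5 − 67.75 = 93.78 N.
|f| = 93.78 N ≤ μN = 110.7 N, so the trunk is indeed static.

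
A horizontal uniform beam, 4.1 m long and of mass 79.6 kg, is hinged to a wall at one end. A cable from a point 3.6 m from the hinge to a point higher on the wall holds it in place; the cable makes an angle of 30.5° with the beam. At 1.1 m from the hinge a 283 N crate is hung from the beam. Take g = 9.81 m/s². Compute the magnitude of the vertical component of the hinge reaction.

Take torques about the hinge: T sin 30.5° · 3.6 = 79.6×9.81×2.05 + 283×1.1 = 1912.1 N·m.
So T = 1912.1 / (0.5075 × 3.6) = 1046.5 N.
ΣF_y = 0: H_y = (79.6×9.81 + 283) − T sin 30.5° = 1063.9 − 531.14 = 532.74 N.

|H_y| ≈ 533 N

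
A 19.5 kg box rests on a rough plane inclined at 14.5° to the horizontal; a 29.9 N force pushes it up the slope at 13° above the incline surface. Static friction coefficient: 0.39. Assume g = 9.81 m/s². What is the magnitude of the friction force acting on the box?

f ≈ 18.8 N

Axes along / perpendicular to the incline. W sin 14.5° = 47.9 N down-slope; W cos 14.5° = 185.2 N into the surface.
Perpendicular: N = W cos 14.5° − P sin 13° = 185.2 − 6.726 = 178.5 N.
Along incline: P cos 13° + f = W sin 14.5° (friction acts up-slope) → f = 47.9 − 29.13 = 18.76 N.
|f| = 18.76 N ≤ μN = 69.61 N, so the box is indeed static.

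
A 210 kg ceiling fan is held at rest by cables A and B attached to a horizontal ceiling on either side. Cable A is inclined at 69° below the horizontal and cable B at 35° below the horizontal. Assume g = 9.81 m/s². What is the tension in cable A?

T_A ≈ 1740 N

Weight W = 210 × 9.81 = 2060 N acts straight down.
Horizontal: T_A cos 69° = T_B cos 35°  →  T_B = 0.4375 T_A.
Vertical: T_A sin 69° + T_B sin 35° = 2060.
Substituting the horizontal relation into the vertical equation gives 1.185 T_A = 2060, so T_A = 1739 N.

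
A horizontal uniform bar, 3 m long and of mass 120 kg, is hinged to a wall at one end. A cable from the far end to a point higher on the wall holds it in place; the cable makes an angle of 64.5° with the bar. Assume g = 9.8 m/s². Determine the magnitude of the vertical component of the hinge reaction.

Take torques about the hinge: T sin 64.5° · 3 = 120×9.8×1.5 = 1764 N·m.
So T = 1764 / (0.9026 × 3) = 651.46 N.
ΣF_y = 0: H_y = (120×9.8) − T sin 64.5° = 1176 − 588 = 588 N.

|H_y| ≈ 588 N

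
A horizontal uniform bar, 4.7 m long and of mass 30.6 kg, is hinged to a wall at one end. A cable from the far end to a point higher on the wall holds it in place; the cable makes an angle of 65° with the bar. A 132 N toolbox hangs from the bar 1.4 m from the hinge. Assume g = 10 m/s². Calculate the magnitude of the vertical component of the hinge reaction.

Take torques about the hinge: T sin 65° · 4.7 = 30.6×10×2.35 + 132×1.4 = 903.9 N·m.
So T = 903.9 / (0.9063 × 4.7) = 212.2 N.
ΣF_y = 0: H_y = (30.6×10 + 132) − T sin 65° = 438 − 192.32 = 245.68 N.

|H_y| ≈ 246 N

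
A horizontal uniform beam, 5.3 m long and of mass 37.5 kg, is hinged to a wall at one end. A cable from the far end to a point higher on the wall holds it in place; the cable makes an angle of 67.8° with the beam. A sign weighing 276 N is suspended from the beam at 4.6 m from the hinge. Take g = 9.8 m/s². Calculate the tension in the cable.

T ≈ 457 N

Take torques about the hinge: T sin 67.8° · 5.3 = 37.5×9.8×2.65 + 276×4.6 = 2243.5 N·m.
So T = 2243.5 / (0.9259 × 5.3) = 457.19 N.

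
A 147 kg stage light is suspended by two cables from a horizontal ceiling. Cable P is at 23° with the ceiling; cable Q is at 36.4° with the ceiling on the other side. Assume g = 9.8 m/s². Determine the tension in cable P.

T_P ≈ 1350 N

Weight W = 147 × 9.8 = 1441 N acts straight down.
Horizontal: T_P cos 23° = T_Q cos 36.4°  →  T_Q = 1.144 T_P.
Vertical: T_P sin 23° + T_Q sin 36.4° = 1441.
Substituting the horizontal relation into the vertical equation gives 1.069 T_P = 1441, so T_P = 1347 N.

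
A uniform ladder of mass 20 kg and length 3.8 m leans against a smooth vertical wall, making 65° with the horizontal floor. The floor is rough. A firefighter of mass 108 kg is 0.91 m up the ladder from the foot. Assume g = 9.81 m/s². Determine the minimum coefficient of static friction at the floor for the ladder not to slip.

μ_min ≈ 0.131

ΣF_y = 0: N_floor = 20×9.81 + 108×9.81 = 1255.7 N.
Torques about the foot: N_wall · 3.8 sin 65° = 20×9.81×1.9 cos 65° + 108×9.81×0.91 cos 65° → N_wall = 164.06 N.
ΣF_x = 0: f_floor = N_wall = 164.06 N.
μ_min = f_floor / N_floor = 164.06 / 1255.7 = 0.1307.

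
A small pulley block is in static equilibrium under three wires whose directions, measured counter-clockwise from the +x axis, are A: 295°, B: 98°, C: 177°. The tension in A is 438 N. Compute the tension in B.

T_B ≈ 394 N

Resolve: ΣF_x = 438 cos 295° + T_B cos 98° + T_C cos 177° = 0.
        ΣF_y = 438 sin 295° + T_B sin 98° + T_C sin 177° = 0.
The known terms sum to (185.1, -397) N, so -0.1392 T_B − 0.9986 T_C = -185.1 and 0.9903 T_B + 0.0523 T_C = 397.
Solving simultaneously: T_B = 394 N, T_C = 130.5 N.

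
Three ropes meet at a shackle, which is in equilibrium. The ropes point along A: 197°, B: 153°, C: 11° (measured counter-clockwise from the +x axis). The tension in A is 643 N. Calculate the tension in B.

Resolve: ΣF_x = 643 cos 197° + T_B cos 153° + T_C cos 11° = 0.
        ΣF_y = 643 sin 197° + T_B sin 153° + T_C sin 11° = 0.
The known terms sum to (-614.9, -188) N, so -0.8910 T_B + 0.9816 T_C = 614.9 and 0.4540 T_B + 0.1908 T_C = 188.
Solving simultaneously: T_B = 109.2 N, T_C = 725.5 N.

T_B ≈ 109 N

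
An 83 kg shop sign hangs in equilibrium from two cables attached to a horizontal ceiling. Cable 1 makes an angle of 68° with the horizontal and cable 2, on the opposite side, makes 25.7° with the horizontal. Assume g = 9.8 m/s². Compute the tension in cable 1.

Weight W = 83 × 9.8 = 813.4 N acts straight down.
Horizontal: T_1 cos 68° = T_2 cos 25.7°  →  T_2 = 0.4157 T_1.
Vertical: T_1 sin 68° + T_2 sin 25.7° = 813.4.
Substituting the horizontal relation into the vertical equation gives 1.107 T_1 = 813.4, so T_1 = 734.5 N.

T_1 ≈ 734 N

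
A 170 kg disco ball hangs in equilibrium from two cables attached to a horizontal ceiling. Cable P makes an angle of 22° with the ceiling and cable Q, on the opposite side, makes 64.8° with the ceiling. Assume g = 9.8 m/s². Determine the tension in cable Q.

T_Q ≈ 1550 N

Weight W = 170 × 9.8 = 1666 N acts straight down.
Horizontal: T_P cos 22° = T_Q cos 64.8°  →  T_P = 0.4592 T_Q.
Vertical: T_P sin 22° + T_Q sin 64.8° = 1666.
Substituting the horizontal relation into the vertical equation gives 1.077 T_Q = 1666, so T_Q = 1547 N.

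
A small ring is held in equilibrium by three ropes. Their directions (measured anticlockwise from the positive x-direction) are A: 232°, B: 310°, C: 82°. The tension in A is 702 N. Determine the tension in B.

Resolve: ΣF_x = 702 cos 232° + T_B cos 310° + T_C cos 82° = 0.
        ΣF_y = 702 sin 232° + T_B sin 310° + T_C sin 82° = 0.
The known terms sum to (-432.2, -553.2) N, so 0.6428 T_B + 0.1392 T_C = 432.2 and -0.7660 T_B + 0.9903 T_C = 553.2.
Solving simultaneously: T_B = 472.3 N, T_C = 924 N.

T_B ≈ 472 N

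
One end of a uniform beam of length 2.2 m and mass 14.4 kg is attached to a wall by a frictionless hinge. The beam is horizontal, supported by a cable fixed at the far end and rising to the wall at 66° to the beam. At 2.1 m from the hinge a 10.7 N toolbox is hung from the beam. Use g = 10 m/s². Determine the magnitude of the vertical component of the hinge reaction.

Take torques about the hinge: T sin 66° · 2.2 = 14.4×10×1.1 + 10.7×2.1 = 180.87 N·m.
So T = 180.87 / (0.9135 × 2.2) = 89.994 N.
ΣF_y = 0: H_y = (14.4×10 + 10.7) − T sin 66° = 154.7 − 82.214 = 72.486 N.

|H_y| ≈ 72.5 N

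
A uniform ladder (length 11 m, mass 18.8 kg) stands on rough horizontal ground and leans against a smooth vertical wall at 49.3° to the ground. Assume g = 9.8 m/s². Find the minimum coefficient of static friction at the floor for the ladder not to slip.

ΣF_y = 0: N_floor = 18.8×9.8 = 184.24 N.
Torques about the foot: N_wall · 11 sin 49.3° = 18.8×9.8×5.5 cos 49.3° → N_wall = 79.236 N.
ΣF_x = 0: f_floor = N_wall = 79.236 N.
μ_min = f_floor / N_floor = 79.236 / 184.24 = 0.4301.

μ_min ≈ 0.430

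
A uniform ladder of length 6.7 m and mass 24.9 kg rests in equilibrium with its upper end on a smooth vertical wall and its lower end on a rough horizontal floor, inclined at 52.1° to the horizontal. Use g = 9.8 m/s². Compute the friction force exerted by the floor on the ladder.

f ≈ 95 N

Torques about the foot: N_wall · 6.7 sin 52.1° = 24.9×9.8×3.35 cos 52.1° → N_wall = 94.982 N.
ΣF_x = 0: f_floor = N_wall = 94.982 N.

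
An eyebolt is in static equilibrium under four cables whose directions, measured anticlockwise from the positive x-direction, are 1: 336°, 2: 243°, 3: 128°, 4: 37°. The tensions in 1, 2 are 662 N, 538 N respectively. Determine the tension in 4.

Resolve: ΣF_x = 662 cos 336° + 538 cos 243° + T_3 cos 128° + T_4 cos 37° = 0.
        ΣF_y = 662 sin 336° + 538 sin 243° + T_3 sin 128° + T_4 sin 37° = 0.
The known terms sum to (360.5, -748.6) N, so -0.6157 T_3 + 0.7986 T_4 = -360.5 and 0.7880 T_3 + 0.6018 T_4 = 748.6.
Solving simultaneously: T_3 = 815 N, T_4 = 176.8 N.

T_4 ≈ 177 N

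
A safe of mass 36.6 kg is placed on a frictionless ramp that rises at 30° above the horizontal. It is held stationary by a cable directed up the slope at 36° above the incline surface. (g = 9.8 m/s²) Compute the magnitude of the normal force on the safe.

Take axes along and perpendicular to the incline. Weight components: W sin 30° = 179.3 N down-slope, W cos 30° = 310.6 N into the surface.
Along incline: T cos 36° = W sin 30° → T = 221.7 N.
Perpendicular: N = W cos 30° − T sin 36° = 180.3 N.

N ≈ 180 N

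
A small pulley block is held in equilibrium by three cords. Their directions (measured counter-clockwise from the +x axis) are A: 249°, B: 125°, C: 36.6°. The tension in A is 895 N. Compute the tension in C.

Resolve: ΣF_x = 895 cos 249° + T_B cos 125° + T_C cos 36.6° = 0.
        ΣF_y = 895 sin 249° + T_B sin 125° + T_C sin 36.6° = 0.
The known terms sum to (-320.7, -835.6) N, so -0.5736 T_B + 0.8028 T_C = 320.7 and 0.8192 T_B + 0.5962 T_C = 835.6.
Solving simultaneously: T_B = 479.8 N, T_C = 742.3 N.

T_C ≈ 742 N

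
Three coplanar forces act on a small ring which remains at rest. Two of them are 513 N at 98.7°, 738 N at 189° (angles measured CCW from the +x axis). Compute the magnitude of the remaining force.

F ≈ 897 N

Sum the known components: ΣF_x = -806.5 N, ΣF_y = 391.6 N.
For equilibrium the remaining force must supply (−ΣF_x, −ΣF_y) = (806.5, -391.6) N.
Magnitude = √((806.5)² + (-391.6)²) = 896.6 N; direction = atan2(-391.6, 806.5) = 334.1°.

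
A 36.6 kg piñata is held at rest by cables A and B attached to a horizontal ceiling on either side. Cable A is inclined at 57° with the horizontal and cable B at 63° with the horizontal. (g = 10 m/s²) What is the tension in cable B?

Weight W = 36.6 × 10 = 366 N acts straight down.
Horizontal: T_A cos 57° = T_B cos 63°  →  T_A = 0.8336 T_B.
Vertical: T_A sin 57° + T_B sin 63° = 366.
Substituting the horizontal relation into the vertical equation gives 1.59 T_B = 366, so T_B = 230.2 N.

T_B ≈ 230 N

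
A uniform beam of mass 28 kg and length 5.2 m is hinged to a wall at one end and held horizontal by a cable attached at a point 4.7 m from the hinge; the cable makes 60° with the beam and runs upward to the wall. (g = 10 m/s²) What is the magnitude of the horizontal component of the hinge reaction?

H_x ≈ 89.4 N

Take torques about the hinge: T sin 60° · 4.7 = 28×10×2.6 = 728 N·m.
So T = 728 / (0.8660 × 4.7) = 178.86 N.
ΣF_x = 0: H_x = T cos 60° = 89.428 N.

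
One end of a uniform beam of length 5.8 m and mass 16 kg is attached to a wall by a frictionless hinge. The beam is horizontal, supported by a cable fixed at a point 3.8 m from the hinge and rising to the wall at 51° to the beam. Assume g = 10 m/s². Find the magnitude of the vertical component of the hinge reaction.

|H_y| ≈ 37.9 N

Take torques about the hinge: T sin 51° · 3.8 = 16×10×2.9 = 464 N·m.
So T = 464 / (0.7771 × 3.8) = 157.12 N.
ΣF_y = 0: H_y = (16×10) − T sin 51° = 160 − 122.11 = 37.895 N.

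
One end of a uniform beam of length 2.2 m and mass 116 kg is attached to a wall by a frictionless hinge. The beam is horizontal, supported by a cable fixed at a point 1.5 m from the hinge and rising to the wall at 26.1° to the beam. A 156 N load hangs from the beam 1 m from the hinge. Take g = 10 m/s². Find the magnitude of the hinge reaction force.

Take torques about the hinge: T sin 26.1° · 1.5 = 116×10×1.1 + 156×1 = 1432 N·m.
So T = 1432 / (0.4399 × 1.5) = 2170 N.
ΣF_x = 0: H_x = T cos 26.1° = 1948.7 N.
ΣF_y = 0: H_y = (116×10 + 156) − T sin 26.1° = 1316 − 954.67 = 361.33 N.
|H| = √(H_x² + H_y²) = √((1948.7)² + (361.33)²) = 1981.9 N.

|H| ≈ 1980 N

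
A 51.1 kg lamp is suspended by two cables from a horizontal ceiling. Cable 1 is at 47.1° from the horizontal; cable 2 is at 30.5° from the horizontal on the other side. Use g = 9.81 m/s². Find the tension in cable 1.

Weight W = 51.1 × 9.81 = 501.3 N acts straight down.
Horizontal: T_1 cos 47.1° = T_2 cos 30.5°  →  T_2 = 0.79 T_1.
Vertical: T_1 sin 47.1° + T_2 sin 30.5° = 501.3.
Substituting the horizontal relation into the vertical equation gives 1.134 T_1 = 501.3, so T_1 = 442.2 N.

T_1 ≈ 442 N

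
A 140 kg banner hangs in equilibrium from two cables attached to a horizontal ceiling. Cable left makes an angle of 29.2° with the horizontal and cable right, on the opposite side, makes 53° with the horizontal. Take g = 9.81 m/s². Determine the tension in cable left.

T_left ≈ 834 N

Weight W = 140 × 9.81 = 1373 N acts straight down.
Horizontal: T_left cos 29.2° = T_right cos 53°  →  T_right = 1.45 T_left.
Vertical: T_left sin 29.2° + T_right sin 53° = 1373.
Substituting the horizontal relation into the vertical equation gives 1.646 T_left = 1373, so T_left = 834.3 N.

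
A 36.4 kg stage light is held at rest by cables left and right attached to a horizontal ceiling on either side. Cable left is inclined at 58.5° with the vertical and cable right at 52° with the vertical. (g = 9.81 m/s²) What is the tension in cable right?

T_right ≈ 325 N

Angles from the horizontal: cable left is 90° − 58.5° = 31.5°, cable right is 90° − 52° = 38°.
Weight W = 36.4 × 9.81 = 357.1 N acts straight down.
Horizontal: T_left cos 31.5° = T_right cos 38°  →  T_left = 0.9242 T_right.
Vertical: T_left sin 31.5° + T_right sin 38° = 357.1.
Substituting the horizontal relation into the vertical equation gives 1.099 T_right = 357.1, so T_right = 325 N.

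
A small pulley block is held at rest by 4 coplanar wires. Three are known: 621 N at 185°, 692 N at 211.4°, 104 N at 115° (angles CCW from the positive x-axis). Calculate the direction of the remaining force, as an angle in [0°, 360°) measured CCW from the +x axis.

θ ≈ 14.3°

Sum the known components: ΣF_x = -1253 N, ΣF_y = -320.4 N.
For equilibrium the remaining force must supply (−ΣF_x, −ΣF_y) = (1253, 320.4) N.
Magnitude = √((1253)² + (320.4)²) = 1294 N; direction = atan2(320.4, 1253) = 14.3°.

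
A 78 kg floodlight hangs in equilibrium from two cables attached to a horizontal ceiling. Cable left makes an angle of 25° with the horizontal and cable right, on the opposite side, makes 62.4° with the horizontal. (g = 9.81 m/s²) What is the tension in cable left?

Weight W = 78 × 9.81 = 765.2 N acts straight down.
Horizontal: T_left cos 25° = T_right cos 62.4°  →  T_right = 1.956 T_left.
Vertical: T_left sin 25° + T_right sin 62.4° = 765.2.
Substituting the horizontal relation into the vertical equation gives 2.156 T_left = 765.2, so T_left = 354.9 N.

T_left ≈ 355 N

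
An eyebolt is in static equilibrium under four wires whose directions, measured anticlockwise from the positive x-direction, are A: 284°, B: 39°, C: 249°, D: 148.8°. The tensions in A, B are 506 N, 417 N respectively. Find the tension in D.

T_D ≈ 507 N

Resolve: ΣF_x = 506 cos 284° + 417 cos 39° + T_C cos 249° + T_D cos 148.8° = 0.
        ΣF_y = 506 sin 284° + 417 sin 39° + T_C sin 249° + T_D sin 148.8° = 0.
The known terms sum to (446.5, -228.5) N, so -0.3584 T_C − 0.8554 T_D = -446.5 and -0.9336 T_C + 0.5180 T_D = 228.5.
Solving simultaneously: T_C = 36.38 N, T_D = 506.7 N.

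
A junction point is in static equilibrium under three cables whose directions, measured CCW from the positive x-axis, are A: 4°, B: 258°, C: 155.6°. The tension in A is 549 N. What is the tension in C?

Resolve: ΣF_x = 549 cos 4° + T_B cos 258° + T_C cos 155.6° = 0.
        ΣF_y = 549 sin 4° + T_B sin 258° + T_C sin 155.6° = 0.
The known terms sum to (547.7, 38.3) N, so -0.2079 T_B − 0.9107 T_C = -547.7 and -0.9781 T_B + 0.4131 T_C = -38.3.
Solving simultaneously: T_B = 267.4 N, T_C = 540.3 N.

T_C ≈ 540 N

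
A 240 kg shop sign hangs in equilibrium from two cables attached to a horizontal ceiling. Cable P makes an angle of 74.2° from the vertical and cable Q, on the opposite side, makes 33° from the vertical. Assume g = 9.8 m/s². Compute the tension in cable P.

Angles from the horizontal: cable P is 90° − 74.2° = 15.8°, cable Q is 90° − 33° = 57°.
Weight W = 240 × 9.8 = 2352 N acts straight down.
Horizontal: T_P cos 15.8° = T_Q cos 57°  →  T_Q = 1.767 T_P.
Vertical: T_P sin 15.8° + T_Q sin 57° = 2352.
Substituting the horizontal relation into the vertical equation gives 1.754 T_P = 2352, so T_P = 1341 N.

T_P ≈ 1340 N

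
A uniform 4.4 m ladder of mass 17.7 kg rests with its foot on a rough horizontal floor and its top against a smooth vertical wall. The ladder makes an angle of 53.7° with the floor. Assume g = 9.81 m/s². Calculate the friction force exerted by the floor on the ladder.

Torques about the foot: N_wall · 4.4 sin 53.7° = 17.7×9.81×2.2 cos 53.7° → N_wall = 63.775 N.
ΣF_x = 0: f_floor = N_wall = 63.775 N.

f ≈ 63.8 N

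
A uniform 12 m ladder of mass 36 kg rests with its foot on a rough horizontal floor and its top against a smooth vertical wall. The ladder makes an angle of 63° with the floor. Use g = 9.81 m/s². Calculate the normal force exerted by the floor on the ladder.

N_floor ≈ 353 N

ΣF_y = 0: N_floor = 36×9.81 = 353.16 N.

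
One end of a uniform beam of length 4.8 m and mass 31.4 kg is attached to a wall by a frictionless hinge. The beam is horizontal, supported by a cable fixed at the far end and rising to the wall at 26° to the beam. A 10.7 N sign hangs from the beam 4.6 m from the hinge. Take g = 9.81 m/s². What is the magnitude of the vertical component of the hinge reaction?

Take torques about the hinge: T sin 26° · 4.8 = 31.4×9.81×2.4 + 10.7×4.6 = 788.5 N·m.
So T = 788.5 / (0.4384 × 4.8) = 374.73 N.
ΣF_y = 0: H_y = (31.4×9.81 + 10.7) − T sin 26° = 318.73 − 164.27 = 154.46 N.

|H_y| ≈ 154 N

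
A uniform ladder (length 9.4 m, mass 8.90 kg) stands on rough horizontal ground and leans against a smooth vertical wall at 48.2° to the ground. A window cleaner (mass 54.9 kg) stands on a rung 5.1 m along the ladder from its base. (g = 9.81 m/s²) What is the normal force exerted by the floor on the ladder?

N_floor ≈ 626 N

ΣF_y = 0: N_floor = 8.90×9.81 + 54.9×9.81 = 625.88 N.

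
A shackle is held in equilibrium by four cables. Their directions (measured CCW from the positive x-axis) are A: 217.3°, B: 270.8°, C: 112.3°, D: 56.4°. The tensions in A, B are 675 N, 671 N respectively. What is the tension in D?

Resolve: ΣF_x = 675 cos 217.3° + 671 cos 270.8° + T_C cos 112.3° + T_D cos 56.4° = 0.
        ΣF_y = 675 sin 217.3° + 671 sin 270.8° + T_C sin 112.3° + T_D sin 56.4° = 0.
The known terms sum to (-527.6, -1080) N, so -0.3795 T_C + 0.5534 T_D = 527.6 and 0.9252 T_C + 0.8329 T_D = 1080.
Solving simultaneously: T_C = 191.1 N, T_D = 1084 N.

T_D ≈ 1080 N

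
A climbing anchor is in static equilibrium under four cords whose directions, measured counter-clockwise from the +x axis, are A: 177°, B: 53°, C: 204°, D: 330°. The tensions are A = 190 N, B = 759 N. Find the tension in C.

Resolve: ΣF_x = 190 cos 177° + 759 cos 53° + T_C cos 204° + T_D cos 330° = 0.
        ΣF_y = 190 sin 177° + 759 sin 53° + T_C sin 204° + T_D sin 330° = 0.
The known terms sum to (267, 616.1) N, so -0.9135 T_C + 0.8660 T_D = -267 and -0.4067 T_C − 0.5000 T_D = -616.1.
Solving simultaneously: T_C = 824.6 N, T_D = 561.5 N.

T_C ≈ 825 N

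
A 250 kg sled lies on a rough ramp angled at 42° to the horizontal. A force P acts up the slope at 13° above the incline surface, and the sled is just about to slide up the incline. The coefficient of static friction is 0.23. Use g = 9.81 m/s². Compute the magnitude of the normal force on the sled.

N ≈ 1370 N

On the verge of sliding up the incline, friction equals μN and acts down the slope.
Perpendicular: N + P sin 13° = W cos 42° = 1823 N.
Along incline: P cos 13° = W sin 42° + μN  with W sin 42° = 1641 N.
Solving the pair for P and N: P = 2008 N, N = 1371 N (and f = μN = 315.3 N).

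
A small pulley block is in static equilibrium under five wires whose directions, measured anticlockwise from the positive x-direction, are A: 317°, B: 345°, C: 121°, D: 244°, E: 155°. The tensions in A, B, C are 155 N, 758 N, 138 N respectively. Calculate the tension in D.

T_D ≈ 161 N

Resolve: ΣF_x = 155 cos 317° + 758 cos 345° + 138 cos 121° + T_D cos 244° + T_E cos 155° = 0.
        ΣF_y = 155 sin 317° + 758 sin 345° + 138 sin 121° + T_D sin 244° + T_E sin 155° = 0.
The known terms sum to (774.5, -183.6) N, so -0.4384 T_D − 0.9063 T_E = -774.5 and -0.8988 T_D + 0.4226 T_E = 183.6.
Solving simultaneously: T_D = 160.9 N, T_E = 776.7 N.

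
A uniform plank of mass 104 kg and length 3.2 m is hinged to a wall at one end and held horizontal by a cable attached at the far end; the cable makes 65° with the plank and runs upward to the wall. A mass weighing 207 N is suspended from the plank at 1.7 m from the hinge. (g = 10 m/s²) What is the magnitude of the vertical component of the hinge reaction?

Take torques about the hinge: T sin 65° · 3.2 = 104×10×1.6 + 207×1.7 = 2015.9 N·m.
So T = 2015.9 / (0.9063 × 3.2) = 695.09 N.
ΣF_y = 0: H_y = (104×10 + 207) − T sin 65° = 1247 − 629.97 = 617.03 N.

|H_y| ≈ 617 N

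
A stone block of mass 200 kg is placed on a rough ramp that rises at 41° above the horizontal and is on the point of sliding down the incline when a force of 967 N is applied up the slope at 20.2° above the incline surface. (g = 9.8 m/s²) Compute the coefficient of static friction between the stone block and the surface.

On the verge of sliding down the incline, friction is at its maximum μN and acts up the slope.
Perpendicular to incline: N = W cos 41° − P sin 20.2° = 1479 − 333.9 = 1145 N.
Along incline: P cos 20.2° + μN = W sin 41° → μ = (W sin 41° − P cos 20.2°) / N = 0.3303.

μ ≈ 0.330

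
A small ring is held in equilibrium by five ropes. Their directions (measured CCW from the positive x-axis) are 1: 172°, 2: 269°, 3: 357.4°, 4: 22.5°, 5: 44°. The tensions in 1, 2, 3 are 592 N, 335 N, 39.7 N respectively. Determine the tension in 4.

T_4 ≈ 548 N

Resolve: ΣF_x = 592 cos 172° + 335 cos 269° + 39.7 cos 357.4° + T_4 cos 22.5° + T_5 cos 44° = 0.
        ΣF_y = 592 sin 172° + 335 sin 269° + 39.7 sin 357.4° + T_4 sin 22.5° + T_5 sin 44° = 0.
The known terms sum to (-552.4, -254.4) N, so 0.9239 T_4 + 0.7193 T_5 = 552.4 and 0.3827 T_4 + 0.6947 T_5 = 254.4.
Solving simultaneously: T_4 = 547.8 N, T_5 = 64.37 N.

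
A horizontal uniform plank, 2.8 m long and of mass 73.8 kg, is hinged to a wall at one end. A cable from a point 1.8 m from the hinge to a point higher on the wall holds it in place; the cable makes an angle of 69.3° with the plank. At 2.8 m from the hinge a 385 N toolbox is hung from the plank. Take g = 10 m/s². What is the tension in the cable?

T ≈ 1250 N

Take torques about the hinge: T sin 69.3° · 1.8 = 73.8×10×1.4 + 385×2.8 = 2111.2 N·m.
So T = 2111.2 / (0.9354 × 1.8) = 1253.8 N.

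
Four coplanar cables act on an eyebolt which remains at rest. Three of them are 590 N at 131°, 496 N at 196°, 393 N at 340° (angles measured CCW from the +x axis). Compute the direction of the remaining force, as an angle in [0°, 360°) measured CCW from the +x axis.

Sum the known components: ΣF_x = -494.6 N, ΣF_y = 174.1 N.
For equilibrium the remaining force must supply (−ΣF_x, −ΣF_y) = (494.6, -174.1) N.
Magnitude = √((494.6)² + (-174.1)²) = 524.3 N; direction = atan2(-174.1, 494.6) = 340.6°.

θ ≈ 341°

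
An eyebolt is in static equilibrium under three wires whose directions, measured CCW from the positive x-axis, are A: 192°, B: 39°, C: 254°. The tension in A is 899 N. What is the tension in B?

Resolve: ΣF_x = 899 cos 192° + T_B cos 39° + T_C cos 254° = 0.
        ΣF_y = 899 sin 192° + T_B sin 39° + T_C sin 254° = 0.
The known terms sum to (-879.4, -186.9) N, so 0.7771 T_B − 0.2756 T_C = 879.4 and 0.6293 T_B − 0.9613 T_C = 186.9.
Solving simultaneously: T_B = 1384 N, T_C = 711.6 N.

T_B ≈ 1380 N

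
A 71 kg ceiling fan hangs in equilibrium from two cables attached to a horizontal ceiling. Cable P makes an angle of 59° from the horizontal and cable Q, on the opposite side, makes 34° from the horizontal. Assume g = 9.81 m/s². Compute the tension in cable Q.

Weight W = 71 × 9.81 = 696.5 N acts straight down.
Horizontal: T_P cos 59° = T_Q cos 34°  →  T_P = 1.61 T_Q.
Vertical: T_P sin 59° + T_Q sin 34° = 696.5.
Substituting the horizontal relation into the vertical equation gives 1.939 T_Q = 696.5, so T_Q = 359.2 N.

T_Q ≈ 359 N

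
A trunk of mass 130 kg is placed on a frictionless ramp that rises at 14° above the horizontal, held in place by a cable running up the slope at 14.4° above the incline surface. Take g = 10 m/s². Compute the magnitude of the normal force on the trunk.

Take axes along and perpendicular to the incline. Weight components: W sin 14° = 314.5 N down-slope, W cos 14° = 1261 N into the surface.
Along incline: T cos 14.4° = W sin 14° → T = 324.7 N.
Perpendicular: N = W cos 14° − T sin 14.4° = 1181 N.

N ≈ 1180 N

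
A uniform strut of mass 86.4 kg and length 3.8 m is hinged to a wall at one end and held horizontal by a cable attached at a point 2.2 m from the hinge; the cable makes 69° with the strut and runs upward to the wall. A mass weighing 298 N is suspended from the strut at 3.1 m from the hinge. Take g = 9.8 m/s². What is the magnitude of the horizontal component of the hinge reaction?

H_x ≈ 442 N

Take torques about the hinge: T sin 69° · 2.2 = 86.4×9.8×1.9 + 298×3.1 = 2532.6 N·m.
So T = 2532.6 / (0.9336 × 2.2) = 1233.1 N.
ΣF_x = 0: H_x = T cos 69° = 441.89 N.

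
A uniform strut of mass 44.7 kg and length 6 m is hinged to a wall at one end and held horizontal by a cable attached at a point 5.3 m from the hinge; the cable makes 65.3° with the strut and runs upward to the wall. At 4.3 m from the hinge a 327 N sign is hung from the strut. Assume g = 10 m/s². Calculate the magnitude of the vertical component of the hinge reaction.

|H_y| ≈ 256 N

Take torques about the hinge: T sin 65.3° · 5.3 = 44.7×10×3 + 327×4.3 = 2747.1 N·m.
So T = 2747.1 / (0.9085 × 5.3) = 570.52 N.
ΣF_y = 0: H_y = (44.7×10 + 327) − T sin 65.3° = 774 − 518.32 = 255.68 N.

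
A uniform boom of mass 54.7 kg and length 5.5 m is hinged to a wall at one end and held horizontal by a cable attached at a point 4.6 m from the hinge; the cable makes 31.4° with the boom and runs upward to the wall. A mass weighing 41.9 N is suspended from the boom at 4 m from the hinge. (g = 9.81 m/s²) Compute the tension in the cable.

Take torques about the hinge: T sin 31.4° · 4.6 = 54.7×9.81×2.75 + 41.9×4 = 1643.3 N·m.
So T = 1643.3 / (0.5210 × 4.6) = 685.65 N.

T ≈ 686 N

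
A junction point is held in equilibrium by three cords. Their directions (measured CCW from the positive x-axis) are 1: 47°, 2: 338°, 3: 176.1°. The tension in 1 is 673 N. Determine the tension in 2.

T_2 ≈ 1680 N

Resolve: ΣF_x = 673 cos 47° + T_2 cos 338° + T_3 cos 176.1° = 0.
        ΣF_y = 673 sin 47° + T_2 sin 338° + T_3 sin 176.1° = 0.
The known terms sum to (459, 492.2) N, so 0.9272 T_2 − 0.9977 T_3 = -459 and -0.3746 T_2 + 0.0680 T_3 = -492.2.
Solving simultaneously: T_2 = 1681 N, T_3 = 2022 N.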